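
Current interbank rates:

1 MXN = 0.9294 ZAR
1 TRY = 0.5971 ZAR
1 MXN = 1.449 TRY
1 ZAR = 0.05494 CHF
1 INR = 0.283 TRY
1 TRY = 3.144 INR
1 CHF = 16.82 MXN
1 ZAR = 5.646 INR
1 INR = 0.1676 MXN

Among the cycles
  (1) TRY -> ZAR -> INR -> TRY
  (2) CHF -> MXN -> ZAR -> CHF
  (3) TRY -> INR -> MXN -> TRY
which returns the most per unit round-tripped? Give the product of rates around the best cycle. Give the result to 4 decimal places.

0.9541

(1) 0.5971 × 5.646 × 0.283 = 0.95406
(2) 16.82 × 0.9294 × 0.05494 = 0.85885
(3) 3.144 × 0.1676 × 1.449 = 0.76353
Highest is cycle (1) at 0.9541 (≤1, no arbitrage).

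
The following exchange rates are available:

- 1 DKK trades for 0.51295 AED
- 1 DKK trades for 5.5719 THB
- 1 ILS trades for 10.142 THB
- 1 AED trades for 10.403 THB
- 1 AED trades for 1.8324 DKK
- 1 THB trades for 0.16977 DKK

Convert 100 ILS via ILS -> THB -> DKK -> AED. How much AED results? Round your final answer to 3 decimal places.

88.320

100 ILS × 10.142 = 1014.2 THB
1014.2 THB × 0.16977 = 172.180734 DKK
172.180734 DKK × 0.51295 = 88.3201075053 AED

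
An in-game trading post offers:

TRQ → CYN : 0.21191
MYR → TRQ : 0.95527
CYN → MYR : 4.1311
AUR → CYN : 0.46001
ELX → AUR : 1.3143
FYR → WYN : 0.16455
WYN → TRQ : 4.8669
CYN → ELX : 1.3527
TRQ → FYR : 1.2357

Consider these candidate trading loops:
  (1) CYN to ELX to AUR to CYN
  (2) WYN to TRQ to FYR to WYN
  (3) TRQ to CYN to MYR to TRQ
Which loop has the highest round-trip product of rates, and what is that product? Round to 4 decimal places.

(1) 1.3527 × 1.3143 × 0.46001 = 0.81783
(2) 4.8669 × 1.2357 × 0.16455 = 0.98961
(3) 0.21191 × 4.1311 × 0.95527 = 0.83626
Highest is cycle (2) at 0.9896 (≤1, no arbitrage).

0.9896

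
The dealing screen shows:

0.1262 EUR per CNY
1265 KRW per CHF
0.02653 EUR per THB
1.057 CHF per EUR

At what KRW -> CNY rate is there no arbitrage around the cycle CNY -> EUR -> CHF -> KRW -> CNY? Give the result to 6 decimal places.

Known legs of the cycle: 0.1262 × 1.057 × 1265 = 168.742651
For no arbitrage the full-cycle product must be 1, so the missing rate is 1 / 168.742651 ≈ 0.00592618.

0.005926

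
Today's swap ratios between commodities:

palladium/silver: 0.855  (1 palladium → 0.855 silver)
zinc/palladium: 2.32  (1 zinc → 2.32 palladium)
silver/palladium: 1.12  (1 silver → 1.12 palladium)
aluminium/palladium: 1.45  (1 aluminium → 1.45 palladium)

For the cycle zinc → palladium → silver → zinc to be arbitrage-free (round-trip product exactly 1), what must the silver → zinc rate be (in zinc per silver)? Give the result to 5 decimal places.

Known legs of the cycle: 2.32 × 0.855 = 1.9836
For no arbitrage the full-cycle product must be 1, so the missing rate is 1 / 1.9836 ≈ 0.5041339.

0.50413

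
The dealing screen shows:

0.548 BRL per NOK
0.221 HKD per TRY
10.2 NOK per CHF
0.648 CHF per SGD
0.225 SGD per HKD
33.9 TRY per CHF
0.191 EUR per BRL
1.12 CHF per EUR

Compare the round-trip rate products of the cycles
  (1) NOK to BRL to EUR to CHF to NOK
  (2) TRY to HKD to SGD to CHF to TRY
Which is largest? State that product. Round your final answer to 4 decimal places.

(1) 0.548 × 0.191 × 1.12 × 10.2 = 1.19573
(2) 0.221 × 0.225 × 0.648 × 33.9 = 1.09232
Highest is cycle (1) at 1.1957 (>1, arbitrage).

1.1957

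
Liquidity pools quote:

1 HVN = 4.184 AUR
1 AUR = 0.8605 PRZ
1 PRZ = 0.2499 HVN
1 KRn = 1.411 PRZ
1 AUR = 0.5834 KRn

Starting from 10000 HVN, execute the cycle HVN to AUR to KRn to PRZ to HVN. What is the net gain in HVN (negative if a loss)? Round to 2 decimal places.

-1393.01

10000 HVN × 4.184 = 41840 AUR
41840 AUR × 0.5834 = 24409.456 KRn
24409.456 KRn × 1.411 = 34441.742416 PRZ
34441.742416 PRZ × 0.2499 = 8606.9914297584 HVN
Net change: 8606.9914297584 − 10000 = -1393.0085702416 HVN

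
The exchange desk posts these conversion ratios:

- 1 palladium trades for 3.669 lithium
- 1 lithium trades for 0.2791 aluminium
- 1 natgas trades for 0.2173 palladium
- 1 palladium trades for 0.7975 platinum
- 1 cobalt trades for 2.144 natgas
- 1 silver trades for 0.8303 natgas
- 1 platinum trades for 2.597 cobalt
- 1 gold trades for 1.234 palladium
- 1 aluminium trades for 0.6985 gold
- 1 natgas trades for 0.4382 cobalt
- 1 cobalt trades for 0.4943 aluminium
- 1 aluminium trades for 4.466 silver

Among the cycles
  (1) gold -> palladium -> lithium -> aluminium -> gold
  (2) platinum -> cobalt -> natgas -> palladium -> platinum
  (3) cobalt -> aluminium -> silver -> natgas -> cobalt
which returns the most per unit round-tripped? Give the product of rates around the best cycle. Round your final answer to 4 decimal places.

(1) 1.234 × 3.669 × 0.2791 × 0.6985 = 0.88265
(2) 2.597 × 2.144 × 0.2173 × 0.7975 = 0.96491
(3) 0.4943 × 4.466 × 0.8303 × 0.4382 = 0.80319
Highest is cycle (2) at 0.9649 (≤1, no arbitrage).

0.9649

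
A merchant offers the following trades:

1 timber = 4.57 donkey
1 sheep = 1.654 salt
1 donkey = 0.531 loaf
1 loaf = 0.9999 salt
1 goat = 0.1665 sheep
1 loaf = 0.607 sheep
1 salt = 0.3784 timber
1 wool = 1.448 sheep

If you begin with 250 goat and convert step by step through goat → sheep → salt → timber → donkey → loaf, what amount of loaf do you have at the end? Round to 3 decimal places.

250 goat × 0.1665 = 41.625 sheep
41.625 sheep × 1.654 = 68.84775 salt
68.84775 salt × 0.3784 = 26.0519886 timber
26.0519886 timber × 4.57 = 119.057587902 donkey
119.057587902 donkey × 0.531 = 63.219579175962 loaf

63.220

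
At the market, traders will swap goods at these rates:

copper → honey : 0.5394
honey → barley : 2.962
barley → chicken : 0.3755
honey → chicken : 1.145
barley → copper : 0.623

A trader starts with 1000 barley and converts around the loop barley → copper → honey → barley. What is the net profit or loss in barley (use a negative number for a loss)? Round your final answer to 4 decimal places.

-4.6312

1000 barley × 0.623 = 623 copper
623 copper × 0.5394 = 336.0462 honey
336.0462 honey × 2.962 = 995.3688444 barley
Net change: 995.3688444 − 1000 = -4.6311556 barley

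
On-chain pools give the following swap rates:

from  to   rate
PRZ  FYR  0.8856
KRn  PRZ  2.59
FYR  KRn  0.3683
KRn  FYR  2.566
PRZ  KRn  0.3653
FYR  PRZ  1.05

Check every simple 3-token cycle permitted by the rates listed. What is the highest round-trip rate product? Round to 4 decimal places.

FYR→PRZ→KRn→FYR: 1.05 × 0.3653 × 2.566 = 0.98423
FYR→KRn→PRZ→FYR: 0.3683 × 2.59 × 0.8856 = 0.84477
Maximum is FYR→PRZ→KRn→FYR at 0.9842; no arbitrage — every cycle loses value.

0.9842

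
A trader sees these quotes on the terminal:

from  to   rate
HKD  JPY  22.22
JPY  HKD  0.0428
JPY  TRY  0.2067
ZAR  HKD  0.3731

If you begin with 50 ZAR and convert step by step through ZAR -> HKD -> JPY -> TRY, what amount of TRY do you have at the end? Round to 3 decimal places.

50 ZAR × 0.3731 = 18.655 HKD
18.655 HKD × 22.22 = 414.5141 JPY
414.5141 JPY × 0.2067 = 85.68006447 TRY

85.680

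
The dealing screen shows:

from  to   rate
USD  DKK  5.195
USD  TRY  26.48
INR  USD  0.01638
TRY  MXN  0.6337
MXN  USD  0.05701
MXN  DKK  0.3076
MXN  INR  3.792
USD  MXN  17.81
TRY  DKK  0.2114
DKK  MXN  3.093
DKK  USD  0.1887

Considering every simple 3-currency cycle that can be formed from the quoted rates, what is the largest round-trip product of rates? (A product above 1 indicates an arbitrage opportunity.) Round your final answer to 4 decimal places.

INR→USD→MXN→INR: 0.01638 × 17.81 × 3.792 = 1.10623
DKK→USD→TRY→DKK: 0.1887 × 26.48 × 0.2114 = 1.05632
DKK→USD→MXN→DKK: 0.1887 × 17.81 × 0.3076 = 1.03377
TRY→MXN→USD→TRY: 0.6337 × 0.05701 × 26.48 = 0.95665
DKK→MXN→USD→DKK: 3.093 × 0.05701 × 5.195 = 0.91604
Maximum is INR→USD→MXN→INR at 1.1062; arbitrage exists.

1.1062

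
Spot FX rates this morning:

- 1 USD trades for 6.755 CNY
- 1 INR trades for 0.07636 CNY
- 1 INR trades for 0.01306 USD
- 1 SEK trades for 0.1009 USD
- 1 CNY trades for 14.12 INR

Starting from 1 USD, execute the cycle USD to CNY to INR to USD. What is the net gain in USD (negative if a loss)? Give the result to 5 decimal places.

1 USD × 6.755 = 6.755 CNY
6.755 CNY × 14.12 = 95.3806 INR
95.3806 INR × 0.01306 = 1.245670636 USD
Net change: 1.245670636 − 1 = 0.245670636 USD

0.24567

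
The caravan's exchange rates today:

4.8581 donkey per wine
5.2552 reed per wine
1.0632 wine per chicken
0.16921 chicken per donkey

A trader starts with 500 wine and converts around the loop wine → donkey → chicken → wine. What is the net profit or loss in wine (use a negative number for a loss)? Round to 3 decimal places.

-63.004

500 wine × 4.8581 = 2429.05 donkey
2429.05 donkey × 0.16921 = 411.0195505 chicken
411.0195505 chicken × 1.0632 = 436.9959860916 wine
Net change: 436.9959860916 − 500 = -63.0040139084 wine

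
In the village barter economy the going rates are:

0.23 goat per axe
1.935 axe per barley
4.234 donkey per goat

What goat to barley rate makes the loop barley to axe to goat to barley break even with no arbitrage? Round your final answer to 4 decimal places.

2.2469

Known legs of the cycle: 1.935 × 0.23 = 0.44505
For no arbitrage the full-cycle product must be 1, so the missing rate is 1 / 0.44505 ≈ 2.246939.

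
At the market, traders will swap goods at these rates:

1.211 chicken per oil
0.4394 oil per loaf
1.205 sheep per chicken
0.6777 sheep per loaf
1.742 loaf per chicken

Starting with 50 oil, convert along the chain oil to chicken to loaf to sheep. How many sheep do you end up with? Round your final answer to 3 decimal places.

71.483

50 oil × 1.211 = 60.55 chicken
60.55 chicken × 1.742 = 105.4781 loaf
105.4781 loaf × 0.6777 = 71.48250837 sheep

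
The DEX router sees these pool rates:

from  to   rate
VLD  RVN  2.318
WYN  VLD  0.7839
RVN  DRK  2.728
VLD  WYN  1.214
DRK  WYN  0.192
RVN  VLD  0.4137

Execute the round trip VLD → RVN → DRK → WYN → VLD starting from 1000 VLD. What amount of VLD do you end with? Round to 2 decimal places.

1000 VLD × 2.318 = 2318 RVN
2318 RVN × 2.728 = 6323.504 DRK
6323.504 DRK × 0.192 = 1214.112768 WYN
1214.112768 WYN × 0.7839 = 951.7429988352 VLD

951.74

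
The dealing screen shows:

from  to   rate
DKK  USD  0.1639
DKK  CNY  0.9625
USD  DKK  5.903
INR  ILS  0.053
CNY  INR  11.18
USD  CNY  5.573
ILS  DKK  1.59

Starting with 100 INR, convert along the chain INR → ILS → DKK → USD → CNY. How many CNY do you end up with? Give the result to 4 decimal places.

7.6973

100 INR × 0.053 = 5.3 ILS
5.3 ILS × 1.59 = 8.427 DKK
8.427 DKK × 0.1639 = 1.3811853 USD
1.3811853 USD × 5.573 = 7.6973456769 CNY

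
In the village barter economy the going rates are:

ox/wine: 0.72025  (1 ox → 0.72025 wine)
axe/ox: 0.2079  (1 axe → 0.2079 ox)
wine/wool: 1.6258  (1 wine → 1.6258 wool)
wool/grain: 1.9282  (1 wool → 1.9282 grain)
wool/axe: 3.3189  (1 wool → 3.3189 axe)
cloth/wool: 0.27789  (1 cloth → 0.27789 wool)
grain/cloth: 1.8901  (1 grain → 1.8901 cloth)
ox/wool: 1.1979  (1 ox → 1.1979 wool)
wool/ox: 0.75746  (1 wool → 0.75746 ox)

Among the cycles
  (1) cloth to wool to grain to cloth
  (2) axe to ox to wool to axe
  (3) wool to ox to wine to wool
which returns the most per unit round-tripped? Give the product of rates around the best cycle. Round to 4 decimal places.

(1) 0.27789 × 1.9282 × 1.8901 = 1.01277
(2) 0.2079 × 1.1979 × 3.3189 = 0.82655
(3) 0.75746 × 0.72025 × 1.6258 = 0.88697
Highest is cycle (1) at 1.0128 (>1, arbitrage).

1.0128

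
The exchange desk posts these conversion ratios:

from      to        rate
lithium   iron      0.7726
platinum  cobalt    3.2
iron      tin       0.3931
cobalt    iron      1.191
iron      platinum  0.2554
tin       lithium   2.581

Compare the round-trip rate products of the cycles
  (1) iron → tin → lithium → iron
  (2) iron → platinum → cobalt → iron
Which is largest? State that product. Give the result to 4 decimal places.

(1) 0.3931 × 2.581 × 0.7726 = 0.78387
(2) 0.2554 × 3.2 × 1.191 = 0.97338
Highest is cycle (2) at 0.9734 (≤1, no arbitrage).

0.9734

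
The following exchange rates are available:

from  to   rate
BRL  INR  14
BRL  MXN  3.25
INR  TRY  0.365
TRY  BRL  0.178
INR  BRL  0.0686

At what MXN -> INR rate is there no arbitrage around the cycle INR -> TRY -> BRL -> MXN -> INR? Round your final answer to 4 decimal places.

4.7359

Known legs of the cycle: 0.365 × 0.178 × 3.25 = 0.2111525
For no arbitrage the full-cycle product must be 1, so the missing rate is 1 / 0.2111525 ≈ 4.735914.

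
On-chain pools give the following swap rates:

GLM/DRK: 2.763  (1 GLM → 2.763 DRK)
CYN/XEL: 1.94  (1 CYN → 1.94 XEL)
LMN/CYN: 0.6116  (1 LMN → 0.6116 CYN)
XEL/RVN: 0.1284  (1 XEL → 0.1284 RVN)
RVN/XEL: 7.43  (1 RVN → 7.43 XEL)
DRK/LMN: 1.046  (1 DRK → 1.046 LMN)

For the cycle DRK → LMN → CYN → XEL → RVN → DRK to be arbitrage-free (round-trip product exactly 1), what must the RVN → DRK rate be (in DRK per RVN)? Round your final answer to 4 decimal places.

Known legs of the cycle: 1.046 × 0.6116 × 1.94 × 0.1284 = 0.1593550808256
For no arbitrage the full-cycle product must be 1, so the missing rate is 1 / 0.1593550808256 ≈ 6.275294.

6.2753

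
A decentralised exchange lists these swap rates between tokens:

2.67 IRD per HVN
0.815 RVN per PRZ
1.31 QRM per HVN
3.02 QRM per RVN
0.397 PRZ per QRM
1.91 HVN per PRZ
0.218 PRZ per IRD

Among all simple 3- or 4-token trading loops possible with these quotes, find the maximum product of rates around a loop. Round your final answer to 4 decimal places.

IRD→PRZ→HVN→IRD: 0.218 × 1.91 × 2.67 = 1.11173
HVN→QRM→PRZ→HVN: 1.31 × 0.397 × 1.91 = 0.99333
PRZ→RVN→QRM→PRZ: 0.815 × 3.02 × 0.397 = 0.97714
Maximum is IRD→PRZ→HVN→IRD at 1.1117; arbitrage exists.

1.1117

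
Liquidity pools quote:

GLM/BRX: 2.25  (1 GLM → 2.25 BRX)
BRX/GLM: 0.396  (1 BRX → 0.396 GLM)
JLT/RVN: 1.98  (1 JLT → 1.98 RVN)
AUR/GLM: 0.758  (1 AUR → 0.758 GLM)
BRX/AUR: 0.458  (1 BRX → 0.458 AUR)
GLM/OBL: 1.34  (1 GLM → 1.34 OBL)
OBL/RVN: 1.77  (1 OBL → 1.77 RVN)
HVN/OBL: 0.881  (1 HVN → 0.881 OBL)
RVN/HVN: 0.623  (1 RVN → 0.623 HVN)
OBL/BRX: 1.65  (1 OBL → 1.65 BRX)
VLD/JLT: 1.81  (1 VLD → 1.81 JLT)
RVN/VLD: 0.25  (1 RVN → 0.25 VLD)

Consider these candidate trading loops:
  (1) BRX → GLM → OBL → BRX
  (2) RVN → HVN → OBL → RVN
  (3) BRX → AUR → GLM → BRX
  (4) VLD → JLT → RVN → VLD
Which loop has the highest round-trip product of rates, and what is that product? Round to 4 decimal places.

(1) 0.396 × 1.34 × 1.65 = 0.87556
(2) 0.623 × 0.881 × 1.77 = 0.97149
(3) 0.458 × 0.758 × 2.25 = 0.78112
(4) 1.81 × 1.98 × 0.25 = 0.89595
Highest is cycle (2) at 0.9715 (≤1, no arbitrage).

0.9715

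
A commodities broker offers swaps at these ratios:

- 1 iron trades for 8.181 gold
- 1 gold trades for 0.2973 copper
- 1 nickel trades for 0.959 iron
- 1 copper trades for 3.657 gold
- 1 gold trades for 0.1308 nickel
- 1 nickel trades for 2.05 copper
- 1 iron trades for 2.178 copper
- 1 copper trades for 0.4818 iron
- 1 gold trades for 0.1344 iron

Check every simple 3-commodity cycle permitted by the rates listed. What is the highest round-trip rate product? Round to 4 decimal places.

1.1718

copper→iron→gold→copper: 0.4818 × 8.181 × 0.2973 = 1.17184
copper→gold→iron→copper: 3.657 × 0.1344 × 2.178 = 1.07049
iron→gold→nickel→iron: 8.181 × 0.1308 × 0.959 = 1.02620
copper→gold→nickel→copper: 3.657 × 0.1308 × 2.05 = 0.98059
Maximum is copper→iron→gold→copper at 1.1718; arbitrage exists.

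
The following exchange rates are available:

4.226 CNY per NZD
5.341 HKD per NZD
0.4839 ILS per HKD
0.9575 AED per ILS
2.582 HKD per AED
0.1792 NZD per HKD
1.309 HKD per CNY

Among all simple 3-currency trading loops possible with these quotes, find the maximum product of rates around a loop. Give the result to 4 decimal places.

1.1963

ILS→AED→HKD→ILS: 0.9575 × 2.582 × 0.4839 = 1.19633
CNY→HKD→NZD→CNY: 1.309 × 0.1792 × 4.226 = 0.99130
Maximum is ILS→AED→HKD→ILS at 1.1963; arbitrage exists.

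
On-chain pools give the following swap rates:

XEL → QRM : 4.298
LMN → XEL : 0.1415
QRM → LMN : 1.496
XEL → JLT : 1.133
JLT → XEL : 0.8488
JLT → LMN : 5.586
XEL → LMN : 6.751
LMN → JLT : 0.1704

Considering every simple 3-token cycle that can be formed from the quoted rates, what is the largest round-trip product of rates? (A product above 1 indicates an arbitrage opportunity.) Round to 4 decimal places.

0.9764

JLT→XEL→LMN→JLT: 0.8488 × 6.751 × 0.1704 = 0.97643
LMN→XEL→QRM→LMN: 0.1415 × 4.298 × 1.496 = 0.90982
JLT→LMN→XEL→JLT: 5.586 × 0.1415 × 1.133 = 0.89554
Maximum is JLT→XEL→LMN→JLT at 0.9764; no arbitrage — every cycle loses value.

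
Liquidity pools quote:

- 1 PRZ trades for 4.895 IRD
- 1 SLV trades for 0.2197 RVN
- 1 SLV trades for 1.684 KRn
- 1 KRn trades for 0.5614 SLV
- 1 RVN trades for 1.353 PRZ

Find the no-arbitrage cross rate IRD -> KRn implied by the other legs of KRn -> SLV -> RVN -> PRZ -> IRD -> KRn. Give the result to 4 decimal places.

Known legs of the cycle: 0.5614 × 0.2197 × 1.353 × 4.895 = 0.8168700212673
For no arbitrage the full-cycle product must be 1, so the missing rate is 1 / 0.8168700212673 ≈ 1.224185.

1.2242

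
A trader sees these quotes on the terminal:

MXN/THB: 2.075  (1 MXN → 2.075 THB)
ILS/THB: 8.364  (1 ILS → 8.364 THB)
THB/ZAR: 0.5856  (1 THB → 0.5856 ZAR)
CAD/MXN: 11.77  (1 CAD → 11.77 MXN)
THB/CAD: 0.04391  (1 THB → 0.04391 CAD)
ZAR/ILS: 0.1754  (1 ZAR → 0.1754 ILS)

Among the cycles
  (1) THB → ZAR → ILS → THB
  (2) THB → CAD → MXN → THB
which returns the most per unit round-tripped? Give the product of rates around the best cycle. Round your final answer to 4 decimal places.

1.0724

(1) 0.5856 × 0.1754 × 8.364 = 0.85910
(2) 0.04391 × 11.77 × 2.075 = 1.07240
Highest is cycle (2) at 1.0724 (>1, arbitrage).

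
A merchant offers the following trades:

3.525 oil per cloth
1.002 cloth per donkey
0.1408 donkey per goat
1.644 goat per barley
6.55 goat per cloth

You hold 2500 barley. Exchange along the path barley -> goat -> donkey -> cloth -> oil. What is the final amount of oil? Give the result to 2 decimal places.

2043.95

2500 barley × 1.644 = 4110 goat
4110 goat × 0.1408 = 578.688 donkey
578.688 donkey × 1.002 = 579.845376 cloth
579.845376 cloth × 3.525 = 2043.9549504 oil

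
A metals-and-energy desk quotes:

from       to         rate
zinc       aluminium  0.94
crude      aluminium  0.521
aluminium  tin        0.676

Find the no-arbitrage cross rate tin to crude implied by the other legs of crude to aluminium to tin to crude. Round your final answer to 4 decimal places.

2.8393

Known legs of the cycle: 0.521 × 0.676 = 0.352196
For no arbitrage the full-cycle product must be 1, so the missing rate is 1 / 0.352196 ≈ 2.839328.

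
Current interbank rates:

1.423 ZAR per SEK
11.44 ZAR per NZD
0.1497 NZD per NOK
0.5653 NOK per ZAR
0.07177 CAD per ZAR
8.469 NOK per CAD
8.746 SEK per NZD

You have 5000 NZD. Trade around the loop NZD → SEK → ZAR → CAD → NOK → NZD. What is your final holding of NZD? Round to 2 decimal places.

5000 NZD × 8.746 = 43730 SEK
43730 SEK × 1.423 = 62227.79 ZAR
62227.79 ZAR × 0.07177 = 4466.0884883 CAD
4466.0884883 CAD × 8.469 = 37823.3034074127 NOK
37823.3034074127 NOK × 0.1497 = 5662.14852008968119 NZD

5662.15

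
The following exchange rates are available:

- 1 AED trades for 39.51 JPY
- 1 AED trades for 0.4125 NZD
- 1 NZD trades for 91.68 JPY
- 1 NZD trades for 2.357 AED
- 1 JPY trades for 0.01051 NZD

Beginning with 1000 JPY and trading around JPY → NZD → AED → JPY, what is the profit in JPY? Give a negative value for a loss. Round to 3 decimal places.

1000 JPY × 0.01051 = 10.51 NZD
10.51 NZD × 2.357 = 24.77207 AED
24.77207 AED × 39.51 = 978.7444857 JPY
Net change: 978.7444857 − 1000 = -21.2555143 JPY

-21.256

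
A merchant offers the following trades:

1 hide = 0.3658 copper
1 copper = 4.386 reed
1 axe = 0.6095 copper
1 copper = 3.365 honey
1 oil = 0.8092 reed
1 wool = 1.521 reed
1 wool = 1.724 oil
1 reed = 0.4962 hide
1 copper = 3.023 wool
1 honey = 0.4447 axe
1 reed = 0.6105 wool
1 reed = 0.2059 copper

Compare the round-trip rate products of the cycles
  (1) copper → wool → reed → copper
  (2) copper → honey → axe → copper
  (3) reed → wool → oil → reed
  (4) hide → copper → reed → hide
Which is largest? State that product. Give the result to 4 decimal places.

0.9467

(1) 3.023 × 1.521 × 0.2059 = 0.94672
(2) 3.365 × 0.4447 × 0.6095 = 0.91207
(3) 0.6105 × 1.724 × 0.8092 = 0.85168
(4) 0.3658 × 4.386 × 0.4962 = 0.79610
Highest is cycle (1) at 0.9467 (≤1, no arbitrage).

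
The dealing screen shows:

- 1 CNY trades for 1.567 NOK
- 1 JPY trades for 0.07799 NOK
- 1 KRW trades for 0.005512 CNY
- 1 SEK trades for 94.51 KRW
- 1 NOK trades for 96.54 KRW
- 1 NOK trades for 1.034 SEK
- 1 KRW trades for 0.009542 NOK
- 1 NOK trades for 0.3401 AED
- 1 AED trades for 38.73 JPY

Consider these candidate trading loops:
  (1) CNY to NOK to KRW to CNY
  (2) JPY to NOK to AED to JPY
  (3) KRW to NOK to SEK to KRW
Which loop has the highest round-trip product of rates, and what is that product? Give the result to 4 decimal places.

1.0273

(1) 1.567 × 96.54 × 0.005512 = 0.83385
(2) 0.07799 × 0.3401 × 38.73 = 1.02729
(3) 0.009542 × 1.034 × 94.51 = 0.93248
Highest is cycle (2) at 1.0273 (>1, arbitrage).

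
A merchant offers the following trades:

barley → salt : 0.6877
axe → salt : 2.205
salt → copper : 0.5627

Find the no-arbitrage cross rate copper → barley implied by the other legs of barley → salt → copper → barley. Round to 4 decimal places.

2.5842

Known legs of the cycle: 0.6877 × 0.5627 = 0.38696879
For no arbitrage the full-cycle product must be 1, so the missing rate is 1 / 0.38696879 ≈ 2.584188.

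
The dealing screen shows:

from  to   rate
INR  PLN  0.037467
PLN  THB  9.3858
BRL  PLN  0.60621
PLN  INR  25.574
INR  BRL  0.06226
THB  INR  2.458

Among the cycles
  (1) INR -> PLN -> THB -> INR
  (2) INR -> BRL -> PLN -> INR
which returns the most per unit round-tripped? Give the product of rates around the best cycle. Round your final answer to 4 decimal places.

0.9652

(1) 0.037467 × 9.3858 × 2.458 = 0.86437
(2) 0.06226 × 0.60621 × 25.574 = 0.96523
Highest is cycle (2) at 0.9652 (≤1, no arbitrage).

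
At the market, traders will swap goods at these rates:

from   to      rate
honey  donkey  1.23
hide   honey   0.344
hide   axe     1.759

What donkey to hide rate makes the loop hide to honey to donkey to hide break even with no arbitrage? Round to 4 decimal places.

2.3634

Known legs of the cycle: 0.344 × 1.23 = 0.42312
For no arbitrage the full-cycle product must be 1, so the missing rate is 1 / 0.42312 ≈ 2.363396.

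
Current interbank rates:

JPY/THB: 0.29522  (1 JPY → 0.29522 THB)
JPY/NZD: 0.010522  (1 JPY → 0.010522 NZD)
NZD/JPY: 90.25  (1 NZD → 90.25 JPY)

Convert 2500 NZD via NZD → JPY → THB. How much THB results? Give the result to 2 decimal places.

66609.01

2500 NZD × 90.25 = 225625 JPY
225625 JPY × 0.29522 = 66609.0125 THB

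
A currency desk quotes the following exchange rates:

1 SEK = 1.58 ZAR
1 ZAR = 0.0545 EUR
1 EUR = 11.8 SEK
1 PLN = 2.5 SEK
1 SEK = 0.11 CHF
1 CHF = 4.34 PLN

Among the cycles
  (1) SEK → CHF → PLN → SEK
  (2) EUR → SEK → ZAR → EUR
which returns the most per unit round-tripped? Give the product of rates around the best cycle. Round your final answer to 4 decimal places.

1.1935

(1) 0.11 × 4.34 × 2.5 = 1.19350
(2) 11.8 × 1.58 × 0.0545 = 1.01610
Highest is cycle (1) at 1.1935 (>1, arbitrage).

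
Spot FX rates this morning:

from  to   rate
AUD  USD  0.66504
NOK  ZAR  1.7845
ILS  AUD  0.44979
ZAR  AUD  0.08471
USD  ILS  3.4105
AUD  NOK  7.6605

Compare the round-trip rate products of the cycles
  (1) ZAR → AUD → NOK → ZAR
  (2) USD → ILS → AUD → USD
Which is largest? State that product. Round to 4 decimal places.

(1) 0.08471 × 7.6605 × 1.7845 = 1.15800
(2) 3.4105 × 0.44979 × 0.66504 = 1.02018
Highest is cycle (1) at 1.1580 (>1, arbitrage).

1.1580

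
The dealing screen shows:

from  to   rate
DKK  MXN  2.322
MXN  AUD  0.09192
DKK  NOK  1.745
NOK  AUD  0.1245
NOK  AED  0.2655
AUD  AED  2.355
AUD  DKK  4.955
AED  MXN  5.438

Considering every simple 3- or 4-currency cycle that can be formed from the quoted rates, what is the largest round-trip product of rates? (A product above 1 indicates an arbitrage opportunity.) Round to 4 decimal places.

MXN→AUD→AED→MXN: 0.09192 × 2.355 × 5.438 = 1.17717
AUD→DKK→NOK→AUD: 4.955 × 1.745 × 0.1245 = 1.07649
MXN→AUD→DKK→MXN: 0.09192 × 4.955 × 2.322 = 1.05759
Maximum is MXN→AUD→AED→MXN at 1.1772; arbitrage exists.

1.1772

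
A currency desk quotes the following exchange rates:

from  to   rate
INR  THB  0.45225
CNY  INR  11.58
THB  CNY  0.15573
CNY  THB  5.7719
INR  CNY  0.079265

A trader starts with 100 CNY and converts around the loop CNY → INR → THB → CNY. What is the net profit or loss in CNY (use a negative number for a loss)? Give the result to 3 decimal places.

-18.443

100 CNY × 11.58 = 1158 INR
1158 INR × 0.45225 = 523.7055 THB
523.7055 THB × 0.15573 = 81.556657515 CNY
Net change: 81.556657515 − 100 = -18.443342485 CNY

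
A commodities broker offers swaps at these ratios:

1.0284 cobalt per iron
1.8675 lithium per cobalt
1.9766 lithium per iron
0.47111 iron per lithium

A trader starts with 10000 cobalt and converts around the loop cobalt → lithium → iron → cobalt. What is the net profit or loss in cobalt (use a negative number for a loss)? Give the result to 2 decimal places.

-952.16

10000 cobalt × 1.8675 = 18675 lithium
18675 lithium × 0.47111 = 8797.97925 iron
8797.97925 iron × 1.0284 = 9047.8418607 cobalt
Net change: 9047.8418607 − 10000 = -952.1581393 cobalt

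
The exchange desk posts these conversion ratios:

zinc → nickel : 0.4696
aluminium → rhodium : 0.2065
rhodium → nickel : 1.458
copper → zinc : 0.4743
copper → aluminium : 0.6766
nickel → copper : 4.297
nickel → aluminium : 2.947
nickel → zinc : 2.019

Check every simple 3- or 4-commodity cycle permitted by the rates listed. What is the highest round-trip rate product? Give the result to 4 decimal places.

nickel→copper→zinc→nickel: 4.297 × 0.4743 × 0.4696 = 0.95708
rhodium→nickel→aluminium→rhodium: 1.458 × 2.947 × 0.2065 = 0.88727
rhodium→nickel→copper→aluminium→rhodium: 1.458 × 4.297 × 0.6766 × 0.2065 = 0.87534
Maximum is nickel→copper→zinc→nickel at 0.9571; no arbitrage — every cycle loses value.

0.9571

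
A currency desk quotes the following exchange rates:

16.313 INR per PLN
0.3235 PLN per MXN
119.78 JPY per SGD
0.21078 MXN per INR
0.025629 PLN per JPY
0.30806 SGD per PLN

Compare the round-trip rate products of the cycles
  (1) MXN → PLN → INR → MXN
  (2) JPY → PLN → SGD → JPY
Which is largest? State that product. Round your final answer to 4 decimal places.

1.1123

(1) 0.3235 × 16.313 × 0.21078 = 1.11234
(2) 0.025629 × 0.30806 × 119.78 = 0.94570
Highest is cycle (1) at 1.1123 (>1, arbitrage).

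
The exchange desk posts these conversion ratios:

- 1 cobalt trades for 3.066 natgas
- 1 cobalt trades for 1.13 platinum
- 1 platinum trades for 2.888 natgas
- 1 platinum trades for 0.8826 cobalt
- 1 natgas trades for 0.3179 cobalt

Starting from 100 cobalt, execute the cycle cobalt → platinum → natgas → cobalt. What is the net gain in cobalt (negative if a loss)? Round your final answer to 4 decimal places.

3.7448

100 cobalt × 1.13 = 113 platinum
113 platinum × 2.888 = 326.344 natgas
326.344 natgas × 0.3179 = 103.7447576 cobalt
Net change: 103.7447576 − 100 = 3.7447576 cobalt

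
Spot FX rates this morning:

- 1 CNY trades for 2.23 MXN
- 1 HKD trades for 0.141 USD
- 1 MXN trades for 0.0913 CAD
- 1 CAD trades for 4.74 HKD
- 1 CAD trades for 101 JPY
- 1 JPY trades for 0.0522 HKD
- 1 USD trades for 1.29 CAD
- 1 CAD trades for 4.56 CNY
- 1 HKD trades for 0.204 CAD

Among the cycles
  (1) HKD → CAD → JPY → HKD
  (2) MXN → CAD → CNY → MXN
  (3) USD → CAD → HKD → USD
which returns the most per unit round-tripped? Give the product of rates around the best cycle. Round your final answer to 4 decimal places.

1.0755

(1) 0.204 × 101 × 0.0522 = 1.07553
(2) 0.0913 × 4.56 × 2.23 = 0.92841
(3) 1.29 × 4.74 × 0.141 = 0.86216
Highest is cycle (1) at 1.0755 (>1, arbitrage).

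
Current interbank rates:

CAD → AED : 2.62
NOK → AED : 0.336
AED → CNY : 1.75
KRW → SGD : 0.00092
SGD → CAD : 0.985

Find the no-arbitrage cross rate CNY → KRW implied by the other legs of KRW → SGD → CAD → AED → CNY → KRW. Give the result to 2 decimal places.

240.68

Known legs of the cycle: 0.00092 × 0.985 × 2.62 × 1.75 = 0.004154927
For no arbitrage the full-cycle product must be 1, so the missing rate is 1 / 0.004154927 ≈ 240.6781.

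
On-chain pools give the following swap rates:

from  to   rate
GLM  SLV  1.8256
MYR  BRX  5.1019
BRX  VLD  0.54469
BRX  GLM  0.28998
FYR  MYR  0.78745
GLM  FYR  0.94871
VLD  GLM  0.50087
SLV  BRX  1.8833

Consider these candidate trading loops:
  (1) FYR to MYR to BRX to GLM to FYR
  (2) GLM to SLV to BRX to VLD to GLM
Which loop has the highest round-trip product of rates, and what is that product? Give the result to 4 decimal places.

(1) 0.78745 × 5.1019 × 0.28998 × 0.94871 = 1.10524
(2) 1.8256 × 1.8833 × 0.54469 × 0.50087 = 0.93799
Highest is cycle (1) at 1.1052 (>1, arbitrage).

1.1052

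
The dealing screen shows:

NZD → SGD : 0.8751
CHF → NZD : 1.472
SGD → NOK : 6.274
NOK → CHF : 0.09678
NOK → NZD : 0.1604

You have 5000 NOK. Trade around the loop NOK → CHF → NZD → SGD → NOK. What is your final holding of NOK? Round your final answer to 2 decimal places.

3910.80

5000 NOK × 0.09678 = 483.9 CHF
483.9 CHF × 1.472 = 712.3008 NZD
712.3008 NZD × 0.8751 = 623.33443008 SGD
623.33443008 SGD × 6.274 = 3910.80021432192 NOK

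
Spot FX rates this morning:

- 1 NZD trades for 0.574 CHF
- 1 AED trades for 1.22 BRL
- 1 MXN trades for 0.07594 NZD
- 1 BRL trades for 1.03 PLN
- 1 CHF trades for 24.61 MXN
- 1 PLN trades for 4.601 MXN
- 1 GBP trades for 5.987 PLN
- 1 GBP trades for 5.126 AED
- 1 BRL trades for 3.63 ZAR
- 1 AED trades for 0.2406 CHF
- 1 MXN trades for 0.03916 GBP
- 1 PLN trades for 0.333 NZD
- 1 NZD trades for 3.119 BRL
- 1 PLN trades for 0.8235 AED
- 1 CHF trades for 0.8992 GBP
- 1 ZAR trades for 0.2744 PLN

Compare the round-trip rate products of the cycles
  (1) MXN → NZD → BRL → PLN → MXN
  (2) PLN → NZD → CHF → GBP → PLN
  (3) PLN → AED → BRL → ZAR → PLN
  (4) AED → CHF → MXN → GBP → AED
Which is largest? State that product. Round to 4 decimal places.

1.1886

(1) 0.07594 × 3.119 × 1.03 × 4.601 = 1.12247
(2) 0.333 × 0.574 × 0.8992 × 5.987 = 1.02901
(3) 0.8235 × 1.22 × 3.63 × 0.2744 = 1.00072
(4) 0.2406 × 24.61 × 0.03916 × 5.126 = 1.18858
Highest is cycle (4) at 1.1886 (>1, arbitrage).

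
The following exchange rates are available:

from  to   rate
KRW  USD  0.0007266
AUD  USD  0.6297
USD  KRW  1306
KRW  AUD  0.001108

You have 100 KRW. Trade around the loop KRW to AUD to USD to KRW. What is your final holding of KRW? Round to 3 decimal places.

100 KRW × 0.001108 = 0.1108 AUD
0.1108 AUD × 0.6297 = 0.06977076 USD
0.06977076 USD × 1306 = 91.12061256 KRW

91.121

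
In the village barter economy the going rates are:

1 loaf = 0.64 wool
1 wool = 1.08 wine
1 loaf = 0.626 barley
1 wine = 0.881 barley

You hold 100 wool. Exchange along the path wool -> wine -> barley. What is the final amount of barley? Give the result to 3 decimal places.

100 wool × 1.08 = 108 wine
108 wine × 0.881 = 95.148 barley

95.148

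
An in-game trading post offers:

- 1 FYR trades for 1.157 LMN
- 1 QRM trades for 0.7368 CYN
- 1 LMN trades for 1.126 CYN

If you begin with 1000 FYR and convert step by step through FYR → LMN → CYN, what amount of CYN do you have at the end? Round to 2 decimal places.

1000 FYR × 1.157 = 1157 LMN
1157 LMN × 1.126 = 1302.782 CYN

1302.78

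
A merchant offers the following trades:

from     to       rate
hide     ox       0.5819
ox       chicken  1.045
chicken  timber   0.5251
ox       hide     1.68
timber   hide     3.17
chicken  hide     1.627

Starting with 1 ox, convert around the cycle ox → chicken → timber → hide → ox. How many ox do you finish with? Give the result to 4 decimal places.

1 ox × 1.045 = 1.045 chicken
1.045 chicken × 0.5251 = 0.5487295 timber
0.5487295 timber × 3.17 = 1.739472515 hide
1.739472515 hide × 0.5819 = 1.0121990564785 ox

1.0122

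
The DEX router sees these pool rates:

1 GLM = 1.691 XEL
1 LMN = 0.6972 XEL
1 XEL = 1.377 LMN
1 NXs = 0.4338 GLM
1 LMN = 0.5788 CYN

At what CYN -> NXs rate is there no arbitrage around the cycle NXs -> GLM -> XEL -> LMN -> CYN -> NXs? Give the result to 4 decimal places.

Known legs of the cycle: 0.4338 × 1.691 × 1.377 × 0.5788 = 0.58464954762408
For no arbitrage the full-cycle product must be 1, so the missing rate is 1 / 0.58464954762408 ≈ 1.710426.

1.7104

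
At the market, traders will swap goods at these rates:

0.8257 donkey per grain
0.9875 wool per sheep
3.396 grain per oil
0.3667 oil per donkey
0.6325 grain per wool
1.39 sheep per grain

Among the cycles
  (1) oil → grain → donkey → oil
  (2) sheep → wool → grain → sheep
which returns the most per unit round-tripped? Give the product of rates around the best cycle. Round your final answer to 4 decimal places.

(1) 3.396 × 0.8257 × 0.3667 = 1.02826
(2) 0.9875 × 0.6325 × 1.39 = 0.86819
Highest is cycle (1) at 1.0283 (>1, arbitrage).

1.0283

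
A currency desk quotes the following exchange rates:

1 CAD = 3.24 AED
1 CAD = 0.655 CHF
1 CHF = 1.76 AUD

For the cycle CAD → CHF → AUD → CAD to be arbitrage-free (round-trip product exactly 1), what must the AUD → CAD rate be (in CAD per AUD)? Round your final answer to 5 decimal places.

Known legs of the cycle: 0.655 × 1.76 = 1.1528
For no arbitrage the full-cycle product must be 1, so the missing rate is 1 / 1.1528 ≈ 0.8674532.

0.86745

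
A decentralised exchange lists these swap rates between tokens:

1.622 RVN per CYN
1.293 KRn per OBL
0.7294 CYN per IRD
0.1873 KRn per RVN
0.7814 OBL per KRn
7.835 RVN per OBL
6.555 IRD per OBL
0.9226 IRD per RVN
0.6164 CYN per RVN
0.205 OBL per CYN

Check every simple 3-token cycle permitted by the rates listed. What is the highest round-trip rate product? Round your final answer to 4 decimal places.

RVN→KRn→OBL→RVN: 0.1873 × 0.7814 × 7.835 = 1.14670
CYN→RVN→IRD→CYN: 1.622 × 0.9226 × 0.7294 = 1.09152
CYN→OBL→RVN→CYN: 0.205 × 7.835 × 0.6164 = 0.99005
CYN→OBL→IRD→CYN: 0.205 × 6.555 × 0.7294 = 0.98015
Maximum is RVN→KRn→OBL→RVN at 1.1467; arbitrage exists.

1.1467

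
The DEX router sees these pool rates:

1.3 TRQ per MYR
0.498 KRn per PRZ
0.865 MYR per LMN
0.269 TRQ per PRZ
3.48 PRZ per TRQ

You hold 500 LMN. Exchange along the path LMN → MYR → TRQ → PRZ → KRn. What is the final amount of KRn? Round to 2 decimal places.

500 LMN × 0.865 = 432.5 MYR
432.5 MYR × 1.3 = 562.25 TRQ
562.25 TRQ × 3.48 = 1956.63 PRZ
1956.63 PRZ × 0.498 = 974.40174 KRn

974.40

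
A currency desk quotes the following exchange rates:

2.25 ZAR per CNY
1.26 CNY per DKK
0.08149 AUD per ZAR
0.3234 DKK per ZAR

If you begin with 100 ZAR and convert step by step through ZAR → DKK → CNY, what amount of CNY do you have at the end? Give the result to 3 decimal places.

40.748

100 ZAR × 0.3234 = 32.34 DKK
32.34 DKK × 1.26 = 40.7484 CNY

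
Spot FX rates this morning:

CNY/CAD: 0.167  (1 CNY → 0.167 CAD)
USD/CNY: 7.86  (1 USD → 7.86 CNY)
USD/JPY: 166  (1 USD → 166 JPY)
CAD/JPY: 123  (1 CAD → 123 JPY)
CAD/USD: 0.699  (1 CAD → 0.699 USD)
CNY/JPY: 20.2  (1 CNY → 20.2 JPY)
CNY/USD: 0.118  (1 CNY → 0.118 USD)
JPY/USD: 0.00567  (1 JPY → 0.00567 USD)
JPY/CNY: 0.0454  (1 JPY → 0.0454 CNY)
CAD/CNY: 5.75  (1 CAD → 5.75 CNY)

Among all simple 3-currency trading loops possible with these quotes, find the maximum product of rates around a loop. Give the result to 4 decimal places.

CNY→CAD→JPY→CNY: 0.167 × 123 × 0.0454 = 0.93256
USD→CNY→CAD→USD: 7.86 × 0.167 × 0.699 = 0.91752
USD→CNY→JPY→USD: 7.86 × 20.2 × 0.00567 = 0.90024
USD→JPY→CNY→USD: 166 × 0.0454 × 0.118 = 0.88930
Maximum is CNY→CAD→JPY→CNY at 0.9326; no arbitrage — every cycle loses value.

0.9326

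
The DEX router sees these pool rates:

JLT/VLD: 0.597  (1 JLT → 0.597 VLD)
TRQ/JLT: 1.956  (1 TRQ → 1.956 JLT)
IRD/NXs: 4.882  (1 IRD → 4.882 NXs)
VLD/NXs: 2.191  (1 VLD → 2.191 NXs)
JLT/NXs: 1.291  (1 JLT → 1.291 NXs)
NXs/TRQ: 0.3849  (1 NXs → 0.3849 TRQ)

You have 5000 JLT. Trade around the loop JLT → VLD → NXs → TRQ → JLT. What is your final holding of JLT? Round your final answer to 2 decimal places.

4923.83

5000 JLT × 0.597 = 2985 VLD
2985 VLD × 2.191 = 6540.135 NXs
6540.135 NXs × 0.3849 = 2517.2979615 TRQ
2517.2979615 TRQ × 1.956 = 4923.834812694 JLT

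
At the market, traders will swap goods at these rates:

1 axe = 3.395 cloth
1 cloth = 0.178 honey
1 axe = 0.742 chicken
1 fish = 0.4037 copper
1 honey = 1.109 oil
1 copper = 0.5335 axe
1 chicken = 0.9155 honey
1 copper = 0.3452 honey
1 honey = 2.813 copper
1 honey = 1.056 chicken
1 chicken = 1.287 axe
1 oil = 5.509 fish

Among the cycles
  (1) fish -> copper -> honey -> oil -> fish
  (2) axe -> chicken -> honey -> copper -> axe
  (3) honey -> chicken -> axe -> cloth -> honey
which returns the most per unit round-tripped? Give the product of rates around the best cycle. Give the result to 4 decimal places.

(1) 0.4037 × 0.3452 × 1.109 × 5.509 = 0.85140
(2) 0.742 × 0.9155 × 2.813 × 0.5335 = 1.01945
(3) 1.056 × 1.287 × 3.395 × 0.178 = 0.82130
Highest is cycle (2) at 1.0195 (>1, arbitrage).

1.0195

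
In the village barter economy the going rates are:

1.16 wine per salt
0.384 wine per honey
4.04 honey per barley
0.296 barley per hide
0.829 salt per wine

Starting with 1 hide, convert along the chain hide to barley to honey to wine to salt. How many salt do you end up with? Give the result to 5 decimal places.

0.38068

1 hide × 0.296 = 0.296 barley
0.296 barley × 4.04 = 1.19584 honey
1.19584 honey × 0.384 = 0.45920256 wine
0.45920256 wine × 0.829 = 0.38067892224 salt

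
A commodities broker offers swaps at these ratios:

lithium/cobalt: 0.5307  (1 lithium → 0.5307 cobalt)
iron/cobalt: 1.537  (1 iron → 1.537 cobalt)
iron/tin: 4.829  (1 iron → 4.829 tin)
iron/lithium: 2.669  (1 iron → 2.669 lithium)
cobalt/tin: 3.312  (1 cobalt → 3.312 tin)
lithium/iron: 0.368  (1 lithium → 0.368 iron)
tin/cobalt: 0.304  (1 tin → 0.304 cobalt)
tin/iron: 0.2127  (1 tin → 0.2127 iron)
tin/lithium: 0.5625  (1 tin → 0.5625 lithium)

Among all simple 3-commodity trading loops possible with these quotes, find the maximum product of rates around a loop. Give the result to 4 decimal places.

1.0828

tin→iron→cobalt→tin: 0.2127 × 1.537 × 3.312 = 1.08276
tin→lithium→iron→tin: 0.5625 × 0.368 × 4.829 = 0.99960
tin→lithium→cobalt→tin: 0.5625 × 0.5307 × 3.312 = 0.98869
Maximum is tin→iron→cobalt→tin at 1.0828; arbitrage exists.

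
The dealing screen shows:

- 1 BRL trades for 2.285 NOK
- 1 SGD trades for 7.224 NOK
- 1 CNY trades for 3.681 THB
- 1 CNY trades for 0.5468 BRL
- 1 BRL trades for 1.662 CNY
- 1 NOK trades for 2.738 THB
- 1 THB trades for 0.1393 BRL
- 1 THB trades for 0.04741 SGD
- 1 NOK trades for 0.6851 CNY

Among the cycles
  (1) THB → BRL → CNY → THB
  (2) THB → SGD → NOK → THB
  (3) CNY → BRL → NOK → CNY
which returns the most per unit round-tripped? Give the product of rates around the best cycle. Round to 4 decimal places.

0.9377

(1) 0.1393 × 1.662 × 3.681 = 0.85221
(2) 0.04741 × 7.224 × 2.738 = 0.93774
(3) 0.5468 × 2.285 × 0.6851 = 0.85599
Highest is cycle (2) at 0.9377 (≤1, no arbitrage).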